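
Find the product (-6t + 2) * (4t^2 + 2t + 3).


Distribute each term of the first polynomial:
  (-6t)(4t^2 + 2t + 3) = -24t^3 - 12t^2 - 18t
  (2)(4t^2 + 2t + 3) = 8t^2 + 4t + 6
Sum: -24t^3 - 4t^2 - 14t + 6


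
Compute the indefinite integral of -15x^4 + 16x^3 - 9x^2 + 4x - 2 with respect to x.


Reverse power rule on each term:
  ∫ -15x^4 dx = -3x^5
  ∫ 16x^3 dx = 4x^4
  ∫ -9x^2 dx = -3x^3
  ∫ 4x dx = 2x^2
  ∫ -2 dx = -2x
F(x) = -3x^5 + 4x^4 - 3x^3 + 2x^2 - 2x + C


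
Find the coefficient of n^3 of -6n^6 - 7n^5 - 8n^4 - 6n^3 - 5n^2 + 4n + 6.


Read off the coefficient of n^3: -6


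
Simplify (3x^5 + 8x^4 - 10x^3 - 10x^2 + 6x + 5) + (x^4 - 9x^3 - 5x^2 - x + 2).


Align terms by degree and add:
  3x^5 + 8x^4 - 10x^3 - 10x^2 + 6x + 5
+ x^4 - 9x^3 - 5x^2 - x + 2
= 3x^5 + 9x^4 - 19x^3 - 15x^2 + 5x + 7


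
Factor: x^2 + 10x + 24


Roots satisfy r1 + r2 = -b/a = -10 and r1*r2 = c/a = 24.
So r1 = -6, r2 = -4.
x^2 + 10x + 24 = (x - r1)(x - r2) = (x + 6)(x + 4)


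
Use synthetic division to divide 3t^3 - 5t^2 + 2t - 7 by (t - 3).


Synthetic division with c = 3. Coefficients: 3, -5, 2, -7
Bring down 3.
  3 * 3 = 9; 9 - 5 = 4
  4 * 3 = 12; 12 + 2 = 14
  14 * 3 = 42; 42 - 7 = 35
Quotient: 3t^2 + 4t + 14, Remainder: 35


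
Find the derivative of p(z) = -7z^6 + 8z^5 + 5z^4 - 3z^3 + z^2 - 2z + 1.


Apply the power rule term by term:
  d/dz(-7z^6) = -42z^5
  d/dz(8z^5) = 40z^4
  d/dz(5z^4) = 20z^3
  d/dz(-3z^3) = -9z^2
  d/dz(z^2) = 2z
  d/dz(-2z) = -2
  d/dz(1) = 0
p'(z) = -42z^5 + 40z^4 + 20z^3 - 9z^2 + 2z - 2


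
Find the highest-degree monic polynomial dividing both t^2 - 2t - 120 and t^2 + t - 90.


Factor each:
  t^2 - 2t - 120 = (t + 10)(t - 12)
  t^2 + t - 90 = (t + 10)(t - 9)
Common monic factor: t + 10


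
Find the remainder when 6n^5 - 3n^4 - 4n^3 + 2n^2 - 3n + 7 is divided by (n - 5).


By the Remainder Theorem, the remainder equals p(5):
  6*(5)^5 = 18750
  -3*(5)^4 = -1875
  -4*(5)^3 = -500
  2*(5)^2 = 50
  -3*(5)^1 = -15
  constant: 7
Sum: 18750 - 1875 - 500 + 50 - 15 + 7 = 16417


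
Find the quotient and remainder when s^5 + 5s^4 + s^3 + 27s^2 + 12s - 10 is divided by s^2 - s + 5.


(s^5 + 5s^4 + s^3 + 27s^2 + 12s - 10) / (s^2 - s + 5)
Step 1: s^3 * (s^2 - s + 5) = s^5 - s^4 + 5s^3; subtract.
Step 2: 6s^2 * (s^2 - s + 5) = 6s^4 - 6s^3 + 30s^2; subtract.
Step 3: 2s * (s^2 - s + 5) = 2s^3 - 2s^2 + 10s; subtract.
Step 4: -1 * (s^2 - s + 5) = -s^2 + s - 5; subtract.
Quotient: s^3 + 6s^2 + 2s - 1, Remainder: s - 5


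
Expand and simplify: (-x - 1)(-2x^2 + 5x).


Distribute each term of the first polynomial:
  (-x)(-2x^2 + 5x) = 2x^3 - 5x^2
  (-1)(-2x^2 + 5x) = 2x^2 - 5x
Sum: 2x^3 - 3x^2 - 5x


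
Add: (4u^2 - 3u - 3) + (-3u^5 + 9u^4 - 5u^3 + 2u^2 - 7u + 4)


Align terms by degree and add:
  4u^2 - 3u - 3
  -3u^5 + 9u^4 - 5u^3 + 2u^2 - 7u + 4
= -3u^5 + 9u^4 - 5u^3 + 6u^2 - 10u + 1


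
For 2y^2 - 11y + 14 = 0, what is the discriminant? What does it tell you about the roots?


D = b^2 - 4ac = (-11)^2 - 4(2)(14) = 121 - 112 = 9
Since D > 0: two distinct rational roots


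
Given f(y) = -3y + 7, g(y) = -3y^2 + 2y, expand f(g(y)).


Substitute g(y) into f:
f(g(y)) = -3*(-3y^2 + 2y) + 7
Expand and combine: 9y^2 - 6y + 7


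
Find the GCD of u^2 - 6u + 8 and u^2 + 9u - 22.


Factor each:
  u^2 - 6u + 8 = (u - 2)(u - 4)
  u^2 + 9u - 22 = (u - 2)(u + 11)
Common monic factor: u - 2


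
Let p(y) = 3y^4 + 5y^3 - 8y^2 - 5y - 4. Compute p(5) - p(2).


p(5) = 2271
p(2) = 42
p(5) - p(2) = 2271 - 42 = 2229


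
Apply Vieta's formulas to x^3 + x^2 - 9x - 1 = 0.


Monic cubic x^3+bx^2+cx+d=0: sum=-b, pairwise sum=c, product=-d.
b=1, c=-9, d=-1
r1+r2+r3 = -1
r1r2+r1r3+r2r3 = -9
r1r2r3 = 1


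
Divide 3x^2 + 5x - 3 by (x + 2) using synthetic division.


Synthetic division with c = -2. Coefficients: 3, 5, -3
Bring down 3.
  3 * -2 = -6; -6 + 5 = -1
  -1 * -2 = 2; 2 - 3 = -1
Quotient: 3x - 1, Remainder: -1


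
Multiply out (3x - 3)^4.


Expand (3x - 3)^4 by repeated multiplication:
  (3x - 3)^2 = 9x^2 - 18x + 9
  (3x - 3)^3 = 27x^3 - 81x^2 + 81x - 27
= 81x^4 - 324x^3 + 486x^2 - 324x + 81


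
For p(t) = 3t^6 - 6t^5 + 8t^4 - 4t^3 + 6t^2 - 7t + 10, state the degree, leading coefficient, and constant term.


Highest power of t is 6, with coefficient 3. Constant term is 10.
Degree = 6, leading coefficient = 3, constant term = 10


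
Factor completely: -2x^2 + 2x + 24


Roots satisfy r1 + r2 = -b/a = 1 and r1*r2 = c/a = -12.
So r1 = -3, r2 = 4.
-2x^2 + 2x + 24 = -2(x - r1)(x - r2) = -2(x + 3)(x - 4)


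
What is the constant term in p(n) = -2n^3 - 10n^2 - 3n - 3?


Read off the constant term: -3


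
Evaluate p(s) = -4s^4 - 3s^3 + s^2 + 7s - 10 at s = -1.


Using direct substitution:
  -4 * (-1)^4 = -4
  -3 * (-1)^3 = 3
  1 * (-1)^2 = 1
  7 * (-1)^1 = -7
  constant: -10
Sum = -4 + 3 + 1 - 7 - 10 = -17


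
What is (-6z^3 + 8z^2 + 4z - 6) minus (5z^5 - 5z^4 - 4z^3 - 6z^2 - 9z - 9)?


Distribute the minus sign:
  (-6z^3 + 8z^2 + 4z - 6)
- (5z^5 - 5z^4 - 4z^3 - 6z^2 - 9z - 9)
Negate second polynomial: -5z^5 + 5z^4 + 4z^3 + 6z^2 + 9z + 9
Add: -5z^5 + 5z^4 - 2z^3 + 14z^2 + 13z + 3


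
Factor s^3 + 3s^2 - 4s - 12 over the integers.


Try integer roots (divisors of -12). s=2: p(2)=0.
Divide out (s - 2): quotient is s^2 + 5s + 6.
Factor the quadratic: (s + 2)(s + 3)
Result: (s - 2)(s + 2)(s + 3)


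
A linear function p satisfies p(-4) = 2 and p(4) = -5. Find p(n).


p(n) = mn + b. Using p(-4)=2, p(4)=-5:
m = (2 + 5)/(-4 - 4) = 7/-8 = -7/8
b = 2 - m*(-4) = 2 - 7/2 = -3/2
p(n) = -(7/8)n - (3/2)


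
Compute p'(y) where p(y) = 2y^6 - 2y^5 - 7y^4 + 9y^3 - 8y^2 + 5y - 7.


Apply the power rule term by term:
  d/dy(2y^6) = 12y^5
  d/dy(-2y^5) = -10y^4
  d/dy(-7y^4) = -28y^3
  d/dy(9y^3) = 27y^2
  d/dy(-8y^2) = -16y
  d/dy(5y) = 5
  d/dy(-7) = 0
p'(y) = 12y^5 - 10y^4 - 28y^3 + 27y^2 - 16y + 5


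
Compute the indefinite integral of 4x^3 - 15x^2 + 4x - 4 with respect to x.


Reverse power rule on each term:
  ∫ 4x^3 dx = x^4
  ∫ -15x^2 dx = -5x^3
  ∫ 4x dx = 2x^2
  ∫ -4 dx = -4x
F(x) = x^4 - 5x^3 + 2x^2 - 4x + C


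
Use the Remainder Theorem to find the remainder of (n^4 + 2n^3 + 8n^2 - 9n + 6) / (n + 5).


By the Remainder Theorem, the remainder equals p(-5):
  1*(-5)^4 = 625
  2*(-5)^3 = -250
  8*(-5)^2 = 200
  -9*(-5)^1 = 45
  constant: 6
Sum: 625 - 250 + 200 + 45 + 6 = 626


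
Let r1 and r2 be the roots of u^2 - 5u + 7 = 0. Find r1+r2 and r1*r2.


For au^2+bu+c=0: sum = -b/a, product = c/a.
a=1, b=-5, c=7
Sum = -(-5)/1 = 5
Product = (7)/1 = 7


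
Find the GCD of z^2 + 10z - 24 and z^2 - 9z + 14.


Factor each:
  z^2 + 10z - 24 = (z - 2)(z + 12)
  z^2 - 9z + 14 = (z - 2)(z - 7)
Common monic factor: z - 2


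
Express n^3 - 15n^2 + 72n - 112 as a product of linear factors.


Try integer roots (divisors of -112). n=7: p(7)=0.
Divide out (n - 7): quotient is n^2 - 8n + 16.
Factor the quadratic: (n - 4)(n - 4)
Result: (n - 7)(n - 4)(n - 4)


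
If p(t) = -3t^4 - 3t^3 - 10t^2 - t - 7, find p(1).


Using direct substitution:
  -3 * (1)^4 = -3
  -3 * (1)^3 = -3
  -10 * (1)^2 = -10
  -1 * (1)^1 = -1
  constant: -7
Sum = -3 - 3 - 10 - 1 - 7 = -24


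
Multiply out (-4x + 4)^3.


Expand (-4x + 4)^3 by repeated multiplication:
  (-4x + 4)^2 = 16x^2 - 32x + 16
= -64x^3 + 192x^2 - 192x + 64


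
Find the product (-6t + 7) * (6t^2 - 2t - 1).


Distribute each term of the first polynomial:
  (-6t)(6t^2 - 2t - 1) = -36t^3 + 12t^2 + 6t
  (7)(6t^2 - 2t - 1) = 42t^2 - 14t - 7
Sum: -36t^3 + 54t^2 - 8t - 7


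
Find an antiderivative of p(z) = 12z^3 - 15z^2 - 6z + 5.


Reverse power rule on each term:
  ∫ 12z^3 dz = 3z^4
  ∫ -15z^2 dz = -5z^3
  ∫ -6z dz = -3z^2
  ∫ 5 dz = 5z
F(z) = 3z^4 - 5z^3 - 3z^2 + 5z + C


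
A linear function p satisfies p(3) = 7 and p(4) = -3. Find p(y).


p(y) = my + b. Using p(3)=7, p(4)=-3:
m = (7 + 3)/(3 - 4) = 10/-1 = -10
b = 7 - m*(3) = 7 + 30 = 37
p(y) = -10y + 37


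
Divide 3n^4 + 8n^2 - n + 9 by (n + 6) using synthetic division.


Synthetic division with c = -6. Coefficients: 3, 0, 8, -1, 9
Bring down 3.
  3 * -6 = -18; -18 + 0 = -18
  -18 * -6 = 108; 108 + 8 = 116
  116 * -6 = -696; -696 - 1 = -697
  -697 * -6 = 4182; 4182 + 9 = 4191
Quotient: 3n^3 - 18n^2 + 116n - 697, Remainder: 4191


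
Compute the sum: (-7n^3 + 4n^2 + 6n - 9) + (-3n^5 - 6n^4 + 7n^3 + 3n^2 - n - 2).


Align terms by degree and add:
  -7n^3 + 4n^2 + 6n - 9
  -3n^5 - 6n^4 + 7n^3 + 3n^2 - n - 2
= -3n^5 - 6n^4 + 7n^2 + 5n - 11


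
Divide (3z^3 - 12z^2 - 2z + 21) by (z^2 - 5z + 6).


(3z^3 - 12z^2 - 2z + 21) / (z^2 - 5z + 6)
Step 1: 3z * (z^2 - 5z + 6) = 3z^3 - 15z^2 + 18z; subtract.
Step 2: 3 * (z^2 - 5z + 6) = 3z^2 - 15z + 18; subtract.
Quotient: 3z + 3, Remainder: -5z + 3


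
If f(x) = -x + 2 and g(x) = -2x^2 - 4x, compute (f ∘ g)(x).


Substitute g(x) into f:
f(g(x)) = -1*(-2x^2 - 4x) + 2
Expand and combine: 2x^2 + 4x + 2


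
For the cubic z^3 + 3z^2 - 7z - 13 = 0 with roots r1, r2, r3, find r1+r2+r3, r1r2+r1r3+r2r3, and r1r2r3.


Monic cubic z^3+bz^2+cz+d=0: sum=-b, pairwise sum=c, product=-d.
b=3, c=-7, d=-13
r1+r2+r3 = -3
r1r2+r1r3+r2r3 = -7
r1r2r3 = 13


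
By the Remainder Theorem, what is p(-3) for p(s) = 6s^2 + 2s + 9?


By the Remainder Theorem, the remainder equals p(-3):
  6*(-3)^2 = 54
  2*(-3)^1 = -6
  constant: 9
Sum: 54 - 6 + 9 = 57


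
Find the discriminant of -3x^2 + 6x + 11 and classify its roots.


D = b^2 - 4ac = (6)^2 - 4(-3)(11) = 36 + 132 = 168
Since D > 0: two distinct irrational roots


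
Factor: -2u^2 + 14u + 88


Roots satisfy r1 + r2 = -b/a = 7 and r1*r2 = c/a = -44.
So r1 = 11, r2 = -4.
-2u^2 + 14u + 88 = -2(u - r1)(u - r2) = -2(u - 11)(u + 4)


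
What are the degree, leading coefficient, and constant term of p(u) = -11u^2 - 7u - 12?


Highest power of u is 2, with coefficient -11. Constant term is -12.
Degree = 2, leading coefficient = -11, constant term = -12


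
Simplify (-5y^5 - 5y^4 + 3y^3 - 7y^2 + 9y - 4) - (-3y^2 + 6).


Distribute the minus sign:
  (-5y^5 - 5y^4 + 3y^3 - 7y^2 + 9y - 4)
- (-3y^2 + 6)
Negate second polynomial: 3y^2 - 6
Add: -5y^5 - 5y^4 + 3y^3 - 4y^2 + 9y - 10


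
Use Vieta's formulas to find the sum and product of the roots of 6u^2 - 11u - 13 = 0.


For au^2+bu+c=0: sum = -b/a, product = c/a.
a=6, b=-11, c=-13
Sum = -(-11)/6 = 11/6
Product = (-13)/6 = -13/6


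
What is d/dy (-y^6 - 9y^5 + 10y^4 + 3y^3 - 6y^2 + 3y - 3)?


Apply the power rule term by term:
  d/dy(-y^6) = -6y^5
  d/dy(-9y^5) = -45y^4
  d/dy(10y^4) = 40y^3
  d/dy(3y^3) = 9y^2
  d/dy(-6y^2) = -12y
  d/dy(3y) = 3
  d/dy(-3) = 0
p'(y) = -6y^5 - 45y^4 + 40y^3 + 9y^2 - 12y + 3


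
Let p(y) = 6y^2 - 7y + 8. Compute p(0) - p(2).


p(0) = 8
p(2) = 18
p(0) - p(2) = 8 - 18 = -10


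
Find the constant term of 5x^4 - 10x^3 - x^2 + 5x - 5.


Read off the constant term: -5


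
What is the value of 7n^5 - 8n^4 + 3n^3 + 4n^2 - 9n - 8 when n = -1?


Using direct substitution:
  7 * (-1)^5 = -7
  -8 * (-1)^4 = -8
  3 * (-1)^3 = -3
  4 * (-1)^2 = 4
  -9 * (-1)^1 = 9
  constant: -8
Sum = -7 - 8 - 3 + 4 + 9 - 8 = -13


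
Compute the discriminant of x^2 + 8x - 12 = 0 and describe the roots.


D = b^2 - 4ac = (8)^2 - 4(1)(-12) = 64 + 48 = 112
Since D > 0: two distinct irrational roots


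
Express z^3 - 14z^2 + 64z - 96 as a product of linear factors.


Try integer roots (divisors of -96). z=4: p(4)=0.
Divide out (z - 4): quotient is z^2 - 10z + 24.
Factor the quadratic: (z - 6)(z - 4)
Result: (z - 4)(z - 6)(z - 4)


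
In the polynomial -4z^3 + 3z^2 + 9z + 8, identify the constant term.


Read off the constant term: 8


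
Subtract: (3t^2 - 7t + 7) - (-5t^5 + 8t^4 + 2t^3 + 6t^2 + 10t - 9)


Distribute the minus sign:
  (3t^2 - 7t + 7)
- (-5t^5 + 8t^4 + 2t^3 + 6t^2 + 10t - 9)
Negate second polynomial: 5t^5 - 8t^4 - 2t^3 - 6t^2 - 10t + 9
Add: 5t^5 - 8t^4 - 2t^3 - 3t^2 - 17t + 16


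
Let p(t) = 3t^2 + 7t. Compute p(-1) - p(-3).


p(-1) = -4
p(-3) = 6
p(-1) - p(-3) = -4 - 6 = -10


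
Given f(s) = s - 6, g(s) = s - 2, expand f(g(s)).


Substitute g(s) into f:
f(g(s)) = 1*(s - 2) + (-6)
Expand and combine: s - 8


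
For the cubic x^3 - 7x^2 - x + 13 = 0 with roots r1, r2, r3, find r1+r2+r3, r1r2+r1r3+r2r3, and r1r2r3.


Monic cubic x^3+bx^2+cx+d=0: sum=-b, pairwise sum=c, product=-d.
b=-7, c=-1, d=13
r1+r2+r3 = 7
r1r2+r1r3+r2r3 = -1
r1r2r3 = -13


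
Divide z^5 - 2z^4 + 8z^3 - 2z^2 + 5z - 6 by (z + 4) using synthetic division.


Synthetic division with c = -4. Coefficients: 1, -2, 8, -2, 5, -6
Bring down 1.
  1 * -4 = -4; -4 - 2 = -6
  -6 * -4 = 24; 24 + 8 = 32
  32 * -4 = -128; -128 - 2 = -130
  -130 * -4 = 520; 520 + 5 = 525
  525 * -4 = -2100; -2100 - 6 = -2106
Quotient: z^4 - 6z^3 + 32z^2 - 130z + 525, Remainder: -2106


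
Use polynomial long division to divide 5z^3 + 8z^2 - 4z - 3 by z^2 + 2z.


(5z^3 + 8z^2 - 4z - 3) / (z^2 + 2z)
Step 1: 5z * (z^2 + 2z) = 5z^3 + 10z^2; subtract.
Step 2: -2 * (z^2 + 2z) = -2z^2 - 4z; subtract.
Quotient: 5z - 2, Remainder: -3


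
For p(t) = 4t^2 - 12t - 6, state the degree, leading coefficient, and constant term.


Highest power of t is 2, with coefficient 4. Constant term is -6.
Degree = 2, leading coefficient = 4, constant term = -6


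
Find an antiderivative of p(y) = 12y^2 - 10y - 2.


Reverse power rule on each term:
  ∫ 12y^2 dy = 4y^3
  ∫ -10y dy = -5y^2
  ∫ -2 dy = -2y
F(y) = 4y^3 - 5y^2 - 2y + C


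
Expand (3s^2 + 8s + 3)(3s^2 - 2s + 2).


Distribute each term of the first polynomial:
  (3s^2)(3s^2 - 2s + 2) = 9s^4 - 6s^3 + 6s^2
  (8s)(3s^2 - 2s + 2) = 24s^3 - 16s^2 + 16s
  (3)(3s^2 - 2s + 2) = 9s^2 - 6s + 6
Sum: 9s^4 + 18s^3 - s^2 + 10s + 6


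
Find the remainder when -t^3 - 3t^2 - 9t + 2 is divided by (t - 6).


By the Remainder Theorem, the remainder equals p(6):
  -1*(6)^3 = -216
  -3*(6)^2 = -108
  -9*(6)^1 = -54
  constant: 2
Sum: -216 - 108 - 54 + 2 = -376


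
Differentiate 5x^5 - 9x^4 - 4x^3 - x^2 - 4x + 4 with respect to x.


Apply the power rule term by term:
  d/dx(5x^5) = 25x^4
  d/dx(-9x^4) = -36x^3
  d/dx(-4x^3) = -12x^2
  d/dx(-x^2) = -2x
  d/dx(-4x) = -4
  d/dx(4) = 0
p'(x) = 25x^4 - 36x^3 - 12x^2 - 2x - 4


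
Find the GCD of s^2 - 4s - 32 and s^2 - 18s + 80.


Factor each:
  s^2 - 4s - 32 = (s - 8)(s + 4)
  s^2 - 18s + 80 = (s - 8)(s - 10)
Common monic factor: s - 8


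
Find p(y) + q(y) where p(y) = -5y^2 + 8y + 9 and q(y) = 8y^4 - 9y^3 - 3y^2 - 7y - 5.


Align terms by degree and add:
  -5y^2 + 8y + 9
+ 8y^4 - 9y^3 - 3y^2 - 7y - 5
= 8y^4 - 9y^3 - 8y^2 + y + 4


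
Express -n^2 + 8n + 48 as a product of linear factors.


Roots satisfy r1 + r2 = -b/a = 8 and r1*r2 = c/a = -48.
So r1 = 12, r2 = -4.
-n^2 + 8n + 48 = -(n - r1)(n - r2) = -(n - 12)(n + 4)


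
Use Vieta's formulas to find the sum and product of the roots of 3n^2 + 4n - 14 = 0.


For an^2+bn+c=0: sum = -b/a, product = c/a.
a=3, b=4, c=-14
Sum = -(4)/3 = -4/3
Product = (-14)/3 = -14/3


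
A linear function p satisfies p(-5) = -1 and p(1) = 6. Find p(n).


p(n) = mn + b. Using p(-5)=-1, p(1)=6:
m = (-1 - 6)/(-5 - 1) = -7/-6 = 7/6
b = -1 - m*(-5) = -1 + 35/6 = 29/6
p(n) = (7/6)n + (29/6)


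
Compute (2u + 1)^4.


Expand (2u + 1)^4 by repeated multiplication:
  (2u + 1)^2 = 4u^2 + 4u + 1
  (2u + 1)^3 = 8u^3 + 12u^2 + 6u + 1
= 16u^4 + 32u^3 + 24u^2 + 8u + 1


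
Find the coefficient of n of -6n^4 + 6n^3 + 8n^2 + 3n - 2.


Read off the coefficient of n: 3


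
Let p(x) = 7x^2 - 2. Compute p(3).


Using direct substitution:
  7 * (3)^2 = 63
  0 * (3)^1 = 0
  constant: -2
Sum = 63 + 0 - 2 = 61


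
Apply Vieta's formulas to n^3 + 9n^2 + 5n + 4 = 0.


Monic cubic n^3+bn^2+cn+d=0: sum=-b, pairwise sum=c, product=-d.
b=9, c=5, d=4
r1+r2+r3 = -9
r1r2+r1r3+r2r3 = 5
r1r2r3 = -4


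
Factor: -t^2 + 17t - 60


Roots satisfy r1 + r2 = -b/a = 17 and r1*r2 = c/a = 60.
So r1 = 12, r2 = 5.
-t^2 + 17t - 60 = -(t - r1)(t - r2) = -(t - 12)(t - 5)


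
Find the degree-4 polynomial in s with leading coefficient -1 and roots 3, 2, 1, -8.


p(s) = -(s - 3)(s - 2)(s - 1)(s + 8)
Expand: -s^4 - 2s^3 + 37s^2 - 82s + 48


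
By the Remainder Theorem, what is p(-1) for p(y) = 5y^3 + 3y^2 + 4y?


By the Remainder Theorem, the remainder equals p(-1):
  5*(-1)^3 = -5
  3*(-1)^2 = 3
  4*(-1)^1 = -4
  constant: 0
Sum: -5 + 3 - 4 + 0 = -6


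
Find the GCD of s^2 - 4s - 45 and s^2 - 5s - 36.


Factor each:
  s^2 - 4s - 45 = (s - 9)(s + 5)
  s^2 - 5s - 36 = (s - 9)(s + 4)
Common monic factor: s - 9


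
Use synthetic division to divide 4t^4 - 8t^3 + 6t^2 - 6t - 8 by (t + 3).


Synthetic division with c = -3. Coefficients: 4, -8, 6, -6, -8
Bring down 4.
  4 * -3 = -12; -12 - 8 = -20
  -20 * -3 = 60; 60 + 6 = 66
  66 * -3 = -198; -198 - 6 = -204
  -204 * -3 = 612; 612 - 8 = 604
Quotient: 4t^3 - 20t^2 + 66t - 204, Remainder: 604


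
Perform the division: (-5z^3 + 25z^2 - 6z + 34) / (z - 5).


(-5z^3 + 25z^2 - 6z + 34) / (z - 5)
Step 1: -5z^2 * (z - 5) = -5z^3 + 25z^2; subtract.
Step 2: 0 * (z - 5) = 0; subtract.
Step 3: -6 * (z - 5) = -6z + 30; subtract.
Quotient: -5z^2 - 6, Remainder: 4


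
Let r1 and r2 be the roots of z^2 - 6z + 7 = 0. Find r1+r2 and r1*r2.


For az^2+bz+c=0: sum = -b/a, product = c/a.
a=1, b=-6, c=7
Sum = -(-6)/1 = 6
Product = (7)/1 = 7


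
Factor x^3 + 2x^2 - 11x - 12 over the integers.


Try integer roots (divisors of -12). x=-1: p(-1)=0.
Divide out (x + 1): quotient is x^2 + x - 12.
Factor the quadratic: (x - 3)(x + 4)
Result: (x + 1)(x - 3)(x + 4)


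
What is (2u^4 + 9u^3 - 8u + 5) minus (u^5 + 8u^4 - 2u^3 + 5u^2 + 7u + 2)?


Distribute the minus sign:
  (2u^4 + 9u^3 - 8u + 5)
- (u^5 + 8u^4 - 2u^3 + 5u^2 + 7u + 2)
Negate second polynomial: -u^5 - 8u^4 + 2u^3 - 5u^2 - 7u - 2
Add: -u^5 - 6u^4 + 11u^3 - 5u^2 - 15u + 3


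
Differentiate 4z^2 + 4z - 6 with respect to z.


Apply the power rule term by term:
  d/dz(4z^2) = 8z
  d/dz(4z) = 4
  d/dz(-6) = 0
p'(z) = 8z + 4


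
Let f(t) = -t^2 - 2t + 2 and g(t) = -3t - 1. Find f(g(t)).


Substitute g(t) into f:
f(g(t)) = -1*(-3t - 1)^2 + (-2)*(-3t - 1) + 2
(-3t - 1)^2 = 9t^2 + 6t + 1
Expand and combine: -9t^2 + 3


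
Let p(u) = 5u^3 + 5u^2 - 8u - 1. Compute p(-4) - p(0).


p(-4) = -209
p(0) = -1
p(-4) - p(0) = -209 + 1 = -208


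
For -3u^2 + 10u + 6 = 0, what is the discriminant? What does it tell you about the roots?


D = b^2 - 4ac = (10)^2 - 4(-3)(6) = 100 + 72 = 172
Since D > 0: two distinct irrational roots


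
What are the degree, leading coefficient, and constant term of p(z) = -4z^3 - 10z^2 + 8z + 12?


Highest power of z is 3, with coefficient -4. Constant term is 12.
Degree = 3, leading coefficient = -4, constant term = 12


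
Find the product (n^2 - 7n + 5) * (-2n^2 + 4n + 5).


Distribute each term of the first polynomial:
  (n^2)(-2n^2 + 4n + 5) = -2n^4 + 4n^3 + 5n^2
  (-7n)(-2n^2 + 4n + 5) = 14n^3 - 28n^2 - 35n
  (5)(-2n^2 + 4n + 5) = -10n^2 + 20n + 25
Sum: -2n^4 + 18n^3 - 33n^2 - 15n + 25


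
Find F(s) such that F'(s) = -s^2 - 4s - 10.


Reverse power rule on each term:
  ∫ -s^2 ds = -(1/3)s^3
  ∫ -4s ds = -2s^2
  ∫ -10 ds = -10s
F(s) = -(1/3)s^3 - 2s^2 - 10s + C


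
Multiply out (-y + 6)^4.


Expand (-y + 6)^4 by repeated multiplication:
  (-y + 6)^2 = y^2 - 12y + 36
  (-y + 6)^3 = -y^3 + 18y^2 - 108y + 216
= y^4 - 24y^3 + 216y^2 - 864y + 1296


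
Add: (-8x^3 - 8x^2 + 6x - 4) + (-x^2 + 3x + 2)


Align terms by degree and add:
  -8x^3 - 8x^2 + 6x - 4
  -x^2 + 3x + 2
= -8x^3 - 9x^2 + 9x - 2


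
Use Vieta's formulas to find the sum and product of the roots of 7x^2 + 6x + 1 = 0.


For ax^2+bx+c=0: sum = -b/a, product = c/a.
a=7, b=6, c=1
Sum = -(6)/7 = -6/7
Product = (1)/7 = 1/7


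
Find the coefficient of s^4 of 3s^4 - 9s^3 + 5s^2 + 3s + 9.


Read off the coefficient of s^4: 3


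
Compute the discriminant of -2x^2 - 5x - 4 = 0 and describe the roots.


D = b^2 - 4ac = (-5)^2 - 4(-2)(-4) = 25 - 32 = -7
Since D < 0: two complex conjugate roots (no real roots)


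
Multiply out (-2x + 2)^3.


Expand (-2x + 2)^3 by repeated multiplication:
  (-2x + 2)^2 = 4x^2 - 8x + 4
= -8x^3 + 24x^2 - 24x + 8


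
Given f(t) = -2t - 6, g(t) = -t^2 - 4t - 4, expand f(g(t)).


Substitute g(t) into f:
f(g(t)) = -2*(-t^2 - 4t - 4) + (-6)
Expand and combine: 2t^2 + 8t + 2


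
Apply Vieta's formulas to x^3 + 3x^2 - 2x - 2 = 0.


Monic cubic x^3+bx^2+cx+d=0: sum=-b, pairwise sum=c, product=-d.
b=3, c=-2, d=-2
r1+r2+r3 = -3
r1r2+r1r3+r2r3 = -2
r1r2r3 = 2


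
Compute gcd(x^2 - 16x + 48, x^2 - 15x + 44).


Factor each:
  x^2 - 16x + 48 = (x - 4)(x - 12)
  x^2 - 15x + 44 = (x - 4)(x - 11)
Common monic factor: x - 4


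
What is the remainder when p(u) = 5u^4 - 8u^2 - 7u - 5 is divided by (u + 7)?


By the Remainder Theorem, the remainder equals p(-7):
  5*(-7)^4 = 12005
  0*(-7)^3 = 0
  -8*(-7)^2 = -392
  -7*(-7)^1 = 49
  constant: -5
Sum: 12005 + 0 - 392 + 49 - 5 = 11657


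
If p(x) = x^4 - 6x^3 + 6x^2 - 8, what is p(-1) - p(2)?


p(-1) = 5
p(2) = -16
p(-1) - p(2) = 5 + 16 = 21


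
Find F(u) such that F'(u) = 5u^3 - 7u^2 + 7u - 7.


Reverse power rule on each term:
  ∫ 5u^3 du = (5/4)u^4
  ∫ -7u^2 du = -(7/3)u^3
  ∫ 7u du = (7/2)u^2
  ∫ -7 du = -7u
F(u) = (5/4)u^4 - (7/3)u^3 + (7/2)u^2 - 7u + C


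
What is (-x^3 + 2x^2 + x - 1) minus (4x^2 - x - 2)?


Distribute the minus sign:
  (-x^3 + 2x^2 + x - 1)
- (4x^2 - x - 2)
Negate second polynomial: -4x^2 + x + 2
Add: -x^3 - 2x^2 + 2x + 1


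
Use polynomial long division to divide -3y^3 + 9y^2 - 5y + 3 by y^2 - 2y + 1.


(-3y^3 + 9y^2 - 5y + 3) / (y^2 - 2y + 1)
Step 1: -3y * (y^2 - 2y + 1) = -3y^3 + 6y^2 - 3y; subtract.
Step 2: 3 * (y^2 - 2y + 1) = 3y^2 - 6y + 3; subtract.
Quotient: -3y + 3, Remainder: 4y


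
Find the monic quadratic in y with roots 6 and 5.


p(y) = (y - 6)(y - 5)
Expand: y^2 - 11y + 30


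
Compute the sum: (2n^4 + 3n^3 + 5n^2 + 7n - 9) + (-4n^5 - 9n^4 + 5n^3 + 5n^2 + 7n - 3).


Align terms by degree and add:
  2n^4 + 3n^3 + 5n^2 + 7n - 9
  -4n^5 - 9n^4 + 5n^3 + 5n^2 + 7n - 3
= -4n^5 - 7n^4 + 8n^3 + 10n^2 + 14n - 12


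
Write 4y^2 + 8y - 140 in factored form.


Roots satisfy r1 + r2 = -b/a = -2 and r1*r2 = c/a = -35.
So r1 = -7, r2 = 5.
4y^2 + 8y - 140 = 4(y - r1)(y - r2) = 4(y + 7)(y - 5)


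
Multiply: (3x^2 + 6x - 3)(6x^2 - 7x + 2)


Distribute each term of the first polynomial:
  (3x^2)(6x^2 - 7x + 2) = 18x^4 - 21x^3 + 6x^2
  (6x)(6x^2 - 7x + 2) = 36x^3 - 42x^2 + 12x
  (-3)(6x^2 - 7x + 2) = -18x^2 + 21x - 6
Sum: 18x^4 + 15x^3 - 54x^2 + 33x - 6


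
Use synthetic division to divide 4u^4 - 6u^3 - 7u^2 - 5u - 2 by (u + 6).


Synthetic division with c = -6. Coefficients: 4, -6, -7, -5, -2
Bring down 4.
  4 * -6 = -24; -24 - 6 = -30
  -30 * -6 = 180; 180 - 7 = 173
  173 * -6 = -1038; -1038 - 5 = -1043
  -1043 * -6 = 6258; 6258 - 2 = 6256
Quotient: 4u^3 - 30u^2 + 173u - 1043, Remainder: 6256


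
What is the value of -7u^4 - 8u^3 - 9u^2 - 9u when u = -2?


Using direct substitution:
  -7 * (-2)^4 = -112
  -8 * (-2)^3 = 64
  -9 * (-2)^2 = -36
  -9 * (-2)^1 = 18
  constant: 0
Sum = -112 + 64 - 36 + 18 + 0 = -66


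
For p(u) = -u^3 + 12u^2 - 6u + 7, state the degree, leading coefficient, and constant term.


Highest power of u is 3, with coefficient -1. Constant term is 7.
Degree = 3, leading coefficient = -1, constant term = 7


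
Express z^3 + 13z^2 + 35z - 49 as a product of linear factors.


Try integer roots (divisors of -49). z=-7: p(-7)=0.
Divide out (z + 7): quotient is z^2 + 6z - 7.
Factor the quadratic: (z - 1)(z + 7)
Result: (z + 7)(z - 1)(z + 7)


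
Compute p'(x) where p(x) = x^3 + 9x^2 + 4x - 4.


Apply the power rule term by term:
  d/dx(x^3) = 3x^2
  d/dx(9x^2) = 18x
  d/dx(4x) = 4
  d/dx(-4) = 0
p'(x) = 3x^2 + 18x + 4


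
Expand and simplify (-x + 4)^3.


Expand (-x + 4)^3 by repeated multiplication:
  (-x + 4)^2 = x^2 - 8x + 16
= -x^3 + 12x^2 - 48x + 64


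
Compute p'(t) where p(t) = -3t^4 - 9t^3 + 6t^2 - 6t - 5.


Apply the power rule term by term:
  d/dt(-3t^4) = -12t^3
  d/dt(-9t^3) = -27t^2
  d/dt(6t^2) = 12t
  d/dt(-6t) = -6
  d/dt(-5) = 0
p'(t) = -12t^3 - 27t^2 + 12t - 6


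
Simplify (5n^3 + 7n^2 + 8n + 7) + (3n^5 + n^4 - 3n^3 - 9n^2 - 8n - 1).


Align terms by degree and add:
  5n^3 + 7n^2 + 8n + 7
+ 3n^5 + n^4 - 3n^3 - 9n^2 - 8n - 1
= 3n^5 + n^4 + 2n^3 - 2n^2 + 6


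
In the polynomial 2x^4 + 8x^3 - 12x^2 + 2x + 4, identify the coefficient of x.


Read off the coefficient of x: 2


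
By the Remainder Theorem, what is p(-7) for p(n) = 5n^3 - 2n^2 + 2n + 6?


By the Remainder Theorem, the remainder equals p(-7):
  5*(-7)^3 = -1715
  -2*(-7)^2 = -98
  2*(-7)^1 = -14
  constant: 6
Sum: -1715 - 98 - 14 + 6 = -1821


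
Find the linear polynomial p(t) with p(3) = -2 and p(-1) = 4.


p(t) = mt + b. Using p(3)=-2, p(-1)=4:
m = (-2 - 4)/(3 + 1) = -6/4 = -3/2
b = -2 - m*(3) = -2 + 9/2 = 5/2
p(t) = -(3/2)t + (5/2)


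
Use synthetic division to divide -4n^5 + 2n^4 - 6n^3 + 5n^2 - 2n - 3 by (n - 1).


Synthetic division with c = 1. Coefficients: -4, 2, -6, 5, -2, -3
Bring down -4.
  -4 * 1 = -4; -4 + 2 = -2
  -2 * 1 = -2; -2 - 6 = -8
  -8 * 1 = -8; -8 + 5 = -3
  -3 * 1 = -3; -3 - 2 = -5
  -5 * 1 = -5; -5 - 3 = -8
Quotient: -4n^4 - 2n^3 - 8n^2 - 3n - 5, Remainder: -8


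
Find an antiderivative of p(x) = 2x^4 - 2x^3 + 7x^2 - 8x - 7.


Reverse power rule on each term:
  ∫ 2x^4 dx = (2/5)x^5
  ∫ -2x^3 dx = -(1/2)x^4
  ∫ 7x^2 dx = (7/3)x^3
  ∫ -8x dx = -4x^2
  ∫ -7 dx = -7x
F(x) = (2/5)x^5 - (1/2)x^4 + (7/3)x^3 - 4x^2 - 7x + C


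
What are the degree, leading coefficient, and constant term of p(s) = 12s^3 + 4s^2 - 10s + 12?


Highest power of s is 3, with coefficient 12. Constant term is 12.
Degree = 3, leading coefficient = 12, constant term = 12


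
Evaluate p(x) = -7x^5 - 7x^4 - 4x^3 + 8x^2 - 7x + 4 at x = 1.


Using direct substitution:
  -7 * (1)^5 = -7
  -7 * (1)^4 = -7
  -4 * (1)^3 = -4
  8 * (1)^2 = 8
  -7 * (1)^1 = -7
  constant: 4
Sum = -7 - 7 - 4 + 8 - 7 + 4 = -13


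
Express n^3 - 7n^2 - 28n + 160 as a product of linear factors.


Try integer roots (divisors of 160). n=4: p(4)=0.
Divide out (n - 4): quotient is n^2 - 3n - 40.
Factor the quadratic: (n + 5)(n - 8)
Result: (n - 4)(n + 5)(n - 8)


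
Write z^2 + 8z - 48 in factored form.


Roots satisfy r1 + r2 = -b/a = -8 and r1*r2 = c/a = -48.
So r1 = -12, r2 = 4.
z^2 + 8z - 48 = (z - r1)(z - r2) = (z + 12)(z - 4)


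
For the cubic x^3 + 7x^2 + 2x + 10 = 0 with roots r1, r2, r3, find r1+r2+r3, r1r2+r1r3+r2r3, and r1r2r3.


Monic cubic x^3+bx^2+cx+d=0: sum=-b, pairwise sum=c, product=-d.
b=7, c=2, d=10
r1+r2+r3 = -7
r1r2+r1r3+r2r3 = 2
r1r2r3 = -10


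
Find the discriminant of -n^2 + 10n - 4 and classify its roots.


D = b^2 - 4ac = (10)^2 - 4(-1)(-4) = 100 - 16 = 84
Since D > 0: two distinct irrational roots


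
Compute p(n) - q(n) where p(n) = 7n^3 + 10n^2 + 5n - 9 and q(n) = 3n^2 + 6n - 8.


Distribute the minus sign:
  (7n^3 + 10n^2 + 5n - 9)
- (3n^2 + 6n - 8)
Negate second polynomial: -3n^2 - 6n + 8
Add: 7n^3 + 7n^2 - n - 1


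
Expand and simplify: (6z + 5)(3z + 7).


Distribute each term of the first polynomial:
  (6z)(3z + 7) = 18z^2 + 42z
  (5)(3z + 7) = 15z + 35
Sum: 18z^2 + 57z + 35


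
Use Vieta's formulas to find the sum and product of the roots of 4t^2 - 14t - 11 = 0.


For at^2+bt+c=0: sum = -b/a, product = c/a.
a=4, b=-14, c=-11
Sum = -(-14)/4 = 7/2
Product = (-11)/4 = -11/4


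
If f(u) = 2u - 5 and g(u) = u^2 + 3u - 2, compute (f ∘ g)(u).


Substitute g(u) into f:
f(g(u)) = 2*(u^2 + 3u - 2) + (-5)
Expand and combine: 2u^2 + 6u - 9


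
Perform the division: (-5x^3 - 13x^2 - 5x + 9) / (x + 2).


(-5x^3 - 13x^2 - 5x + 9) / (x + 2)
Step 1: -5x^2 * (x + 2) = -5x^3 - 10x^2; subtract.
Step 2: -3x * (x + 2) = -3x^2 - 6x; subtract.
Step 3: 1 * (x + 2) = x + 2; subtract.
Quotient: -5x^2 - 3x + 1, Remainder: 7


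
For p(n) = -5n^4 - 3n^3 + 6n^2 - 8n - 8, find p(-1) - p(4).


p(-1) = 4
p(4) = -1416
p(-1) - p(4) = 4 + 1416 = 1420


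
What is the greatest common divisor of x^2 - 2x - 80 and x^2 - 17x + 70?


Factor each:
  x^2 - 2x - 80 = (x - 10)(x + 8)
  x^2 - 17x + 70 = (x - 10)(x - 7)
Common monic factor: x - 10


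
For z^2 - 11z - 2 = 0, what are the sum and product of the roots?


For az^2+bz+c=0: sum = -b/a, product = c/a.
a=1, b=-11, c=-2
Sum = -(-11)/1 = 11
Product = (-2)/1 = -2


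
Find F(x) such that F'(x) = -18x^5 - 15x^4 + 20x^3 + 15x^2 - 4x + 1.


Reverse power rule on each term:
  ∫ -18x^5 dx = -3x^6
  ∫ -15x^4 dx = -3x^5
  ∫ 20x^3 dx = 5x^4
  ∫ 15x^2 dx = 5x^3
  ∫ -4x dx = -2x^2
  ∫ 1 dx = x
F(x) = -3x^6 - 3x^5 + 5x^4 + 5x^3 - 2x^2 + x + C


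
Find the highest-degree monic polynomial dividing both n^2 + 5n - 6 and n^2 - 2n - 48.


Factor each:
  n^2 + 5n - 6 = (n + 6)(n - 1)
  n^2 - 2n - 48 = (n + 6)(n - 8)
Common monic factor: n + 6


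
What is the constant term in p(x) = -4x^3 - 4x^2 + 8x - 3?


Read off the constant term: -3


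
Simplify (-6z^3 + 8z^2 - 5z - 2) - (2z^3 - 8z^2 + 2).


Distribute the minus sign:
  (-6z^3 + 8z^2 - 5z - 2)
- (2z^3 - 8z^2 + 2)
Negate second polynomial: -2z^3 + 8z^2 - 2
Add: -8z^3 + 16z^2 - 5z - 4


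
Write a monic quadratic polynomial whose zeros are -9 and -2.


p(z) = (z + 9)(z + 2)
Expand: z^2 + 11z + 18


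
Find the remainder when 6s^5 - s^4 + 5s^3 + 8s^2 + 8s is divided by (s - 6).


By the Remainder Theorem, the remainder equals p(6):
  6*(6)^5 = 46656
  -1*(6)^4 = -1296
  5*(6)^3 = 1080
  8*(6)^2 = 288
  8*(6)^1 = 48
  constant: 0
Sum: 46656 - 1296 + 1080 + 288 + 48 + 0 = 46776


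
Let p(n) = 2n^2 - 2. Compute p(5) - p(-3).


p(5) = 48
p(-3) = 16
p(5) - p(-3) = 48 - 16 = 32


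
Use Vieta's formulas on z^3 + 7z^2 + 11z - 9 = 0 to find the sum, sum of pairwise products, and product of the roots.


Monic cubic z^3+bz^2+cz+d=0: sum=-b, pairwise sum=c, product=-d.
b=7, c=11, d=-9
r1+r2+r3 = -7
r1r2+r1r3+r2r3 = 11
r1r2r3 = 9


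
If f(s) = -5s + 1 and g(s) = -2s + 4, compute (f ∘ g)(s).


Substitute g(s) into f:
f(g(s)) = -5*(-2s + 4) + 1
Expand and combine: 10s - 19


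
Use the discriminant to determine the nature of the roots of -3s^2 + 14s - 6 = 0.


D = b^2 - 4ac = (14)^2 - 4(-3)(-6) = 196 - 72 = 124
Since D > 0: two distinct irrational roots


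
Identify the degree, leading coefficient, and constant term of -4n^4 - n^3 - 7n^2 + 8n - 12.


Highest power of n is 4, with coefficient -4. Constant term is -12.
Degree = 4, leading coefficient = -4, constant term = -12


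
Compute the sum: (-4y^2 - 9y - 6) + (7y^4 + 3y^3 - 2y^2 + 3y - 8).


Align terms by degree and add:
  -4y^2 - 9y - 6
+ 7y^4 + 3y^3 - 2y^2 + 3y - 8
= 7y^4 + 3y^3 - 6y^2 - 6y - 14


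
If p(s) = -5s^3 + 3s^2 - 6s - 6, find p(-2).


Using direct substitution:
  -5 * (-2)^3 = 40
  3 * (-2)^2 = 12
  -6 * (-2)^1 = 12
  constant: -6
Sum = 40 + 12 + 12 - 6 = 58


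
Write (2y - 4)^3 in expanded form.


Expand (2y - 4)^3 by repeated multiplication:
  (2y - 4)^2 = 4y^2 - 16y + 16
= 8y^3 - 48y^2 + 96y - 64


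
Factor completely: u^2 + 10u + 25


Roots satisfy r1 + r2 = -b/a = -10 and r1*r2 = c/a = 25.
So r1 = -5, r2 = -5.
u^2 + 10u + 25 = (u - r1)(u - r2) = (u + 5)(u + 5)


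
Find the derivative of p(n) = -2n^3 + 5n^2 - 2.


Apply the power rule term by term:
  d/dn(-2n^3) = -6n^2
  d/dn(5n^2) = 10n
  d/dn(-2) = 0
p'(n) = -6n^2 + 10n


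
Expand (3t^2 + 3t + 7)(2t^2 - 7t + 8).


Distribute each term of the first polynomial:
  (3t^2)(2t^2 - 7t + 8) = 6t^4 - 21t^3 + 24t^2
  (3t)(2t^2 - 7t + 8) = 6t^3 - 21t^2 + 24t
  (7)(2t^2 - 7t + 8) = 14t^2 - 49t + 56
Sum: 6t^4 - 15t^3 + 17t^2 - 25t + 56


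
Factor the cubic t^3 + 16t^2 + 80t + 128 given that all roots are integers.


Try integer roots (divisors of 128). t=-4: p(-4)=0.
Divide out (t + 4): quotient is t^2 + 12t + 32.
Factor the quadratic: (t + 4)(t + 8)
Result: (t + 4)(t + 4)(t + 8)


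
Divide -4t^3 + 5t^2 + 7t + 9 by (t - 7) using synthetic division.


Synthetic division with c = 7. Coefficients: -4, 5, 7, 9
Bring down -4.
  -4 * 7 = -28; -28 + 5 = -23
  -23 * 7 = -161; -161 + 7 = -154
  -154 * 7 = -1078; -1078 + 9 = -1069
Quotient: -4t^2 - 23t - 154, Remainder: -1069


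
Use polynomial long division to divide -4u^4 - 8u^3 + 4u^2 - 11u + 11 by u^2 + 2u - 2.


(-4u^4 - 8u^3 + 4u^2 - 11u + 11) / (u^2 + 2u - 2)
Step 1: -4u^2 * (u^2 + 2u - 2) = -4u^4 - 8u^3 + 8u^2; subtract.
Step 2: 0 * (u^2 + 2u - 2) = 0; subtract.
Step 3: -4 * (u^2 + 2u - 2) = -4u^2 - 8u + 8; subtract.
Quotient: -4u^2 - 4, Remainder: -3u + 3


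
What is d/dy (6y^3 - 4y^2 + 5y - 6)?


Apply the power rule term by term:
  d/dy(6y^3) = 18y^2
  d/dy(-4y^2) = -8y
  d/dy(5y) = 5
  d/dy(-6) = 0
p'(y) = 18y^2 - 8y + 5


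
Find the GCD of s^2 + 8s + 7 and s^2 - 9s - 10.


Factor each:
  s^2 + 8s + 7 = (s + 1)(s + 7)
  s^2 - 9s - 10 = (s + 1)(s - 10)
Common monic factor: s + 1


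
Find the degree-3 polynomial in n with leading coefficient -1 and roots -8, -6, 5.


p(n) = -(n + 8)(n + 6)(n - 5)
Expand: -n^3 - 9n^2 + 22n + 240


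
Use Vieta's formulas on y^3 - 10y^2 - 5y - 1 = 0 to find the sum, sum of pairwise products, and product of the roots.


Monic cubic y^3+by^2+cy+d=0: sum=-b, pairwise sum=c, product=-d.
b=-10, c=-5, d=-1
r1+r2+r3 = 10
r1r2+r1r3+r2r3 = -5
r1r2r3 = 1


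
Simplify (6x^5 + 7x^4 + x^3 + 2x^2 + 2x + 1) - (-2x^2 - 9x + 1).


Distribute the minus sign:
  (6x^5 + 7x^4 + x^3 + 2x^2 + 2x + 1)
- (-2x^2 - 9x + 1)
Negate second polynomial: 2x^2 + 9x - 1
Add: 6x^5 + 7x^4 + x^3 + 4x^2 + 11x


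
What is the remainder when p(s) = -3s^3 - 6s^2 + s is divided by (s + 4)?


By the Remainder Theorem, the remainder equals p(-4):
  -3*(-4)^3 = 192
  -6*(-4)^2 = -96
  1*(-4)^1 = -4
  constant: 0
Sum: 192 - 96 - 4 + 0 = 92


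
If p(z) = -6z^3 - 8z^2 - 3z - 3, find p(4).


Using direct substitution:
  -6 * (4)^3 = -384
  -8 * (4)^2 = -128
  -3 * (4)^1 = -12
  constant: -3
Sum = -384 - 128 - 12 - 3 = -527


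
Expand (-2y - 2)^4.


Expand (-2y - 2)^4 by repeated multiplication:
  (-2y - 2)^2 = 4y^2 + 8y + 4
  (-2y - 2)^3 = -8y^3 - 24y^2 - 24y - 8
= 16y^4 + 64y^3 + 96y^2 + 64y + 16


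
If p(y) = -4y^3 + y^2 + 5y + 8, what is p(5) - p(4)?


p(5) = -442
p(4) = -212
p(5) - p(4) = -442 + 212 = -230


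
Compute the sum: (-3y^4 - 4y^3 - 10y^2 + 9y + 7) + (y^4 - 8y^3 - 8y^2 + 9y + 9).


Align terms by degree and add:
  -3y^4 - 4y^3 - 10y^2 + 9y + 7
+ y^4 - 8y^3 - 8y^2 + 9y + 9
= -2y^4 - 12y^3 - 18y^2 + 18y + 16


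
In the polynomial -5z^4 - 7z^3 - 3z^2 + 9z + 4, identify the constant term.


Read off the constant term: 4


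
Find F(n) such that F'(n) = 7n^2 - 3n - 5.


Reverse power rule on each term:
  ∫ 7n^2 dn = (7/3)n^3
  ∫ -3n dn = -(3/2)n^2
  ∫ -5 dn = -5n
F(n) = (7/3)n^3 - (3/2)n^2 - 5n + C


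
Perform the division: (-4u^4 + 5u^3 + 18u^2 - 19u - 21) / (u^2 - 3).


(-4u^4 + 5u^3 + 18u^2 - 19u - 21) / (u^2 - 3)
Step 1: -4u^2 * (u^2 - 3) = -4u^4 + 12u^2; subtract.
Step 2: 5u * (u^2 - 3) = 5u^3 - 15u; subtract.
Step 3: 6 * (u^2 - 3) = 6u^2 - 18; subtract.
Quotient: -4u^2 + 5u + 6, Remainder: -4u - 3


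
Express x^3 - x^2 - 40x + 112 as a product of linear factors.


Try integer roots (divisors of 112). x=4: p(4)=0.
Divide out (x - 4): quotient is x^2 + 3x - 28.
Factor the quadratic: (x - 4)(x + 7)
Result: (x - 4)(x - 4)(x + 7)


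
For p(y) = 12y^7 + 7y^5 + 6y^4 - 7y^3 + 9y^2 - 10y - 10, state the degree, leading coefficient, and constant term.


Highest power of y is 7, with coefficient 12. Constant term is -10.
Degree = 7, leading coefficient = 12, constant term = -10


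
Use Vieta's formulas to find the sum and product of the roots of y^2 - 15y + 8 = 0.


For ay^2+by+c=0: sum = -b/a, product = c/a.
a=1, b=-15, c=8
Sum = -(-15)/1 = 15
Product = (8)/1 = 8


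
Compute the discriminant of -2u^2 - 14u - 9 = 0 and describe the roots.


D = b^2 - 4ac = (-14)^2 - 4(-2)(-9) = 196 - 72 = 124
Since D > 0: two distinct irrational roots


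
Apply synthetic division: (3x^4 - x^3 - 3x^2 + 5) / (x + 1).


Synthetic division with c = -1. Coefficients: 3, -1, -3, 0, 5
Bring down 3.
  3 * -1 = -3; -3 - 1 = -4
  -4 * -1 = 4; 4 - 3 = 1
  1 * -1 = -1; -1 + 0 = -1
  -1 * -1 = 1; 1 + 5 = 6
Quotient: 3x^3 - 4x^2 + x - 1, Remainder: 6


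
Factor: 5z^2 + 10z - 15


Roots satisfy r1 + r2 = -b/a = -2 and r1*r2 = c/a = -3.
So r1 = 1, r2 = -3.
5z^2 + 10z - 15 = 5(z - r1)(z - r2) = 5(z - 1)(z + 3)


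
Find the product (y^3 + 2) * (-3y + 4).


Distribute each term of the first polynomial:
  (y^3)(-3y + 4) = -3y^4 + 4y^3
  (2)(-3y + 4) = -6y + 8
Sum: -3y^4 + 4y^3 - 6y + 8


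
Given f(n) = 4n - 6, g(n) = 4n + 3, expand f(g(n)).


Substitute g(n) into f:
f(g(n)) = 4*(4n + 3) + (-6)
Expand and combine: 16n + 6


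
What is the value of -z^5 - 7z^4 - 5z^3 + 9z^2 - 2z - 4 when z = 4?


Using direct substitution:
  -1 * (4)^5 = -1024
  -7 * (4)^4 = -1792
  -5 * (4)^3 = -320
  9 * (4)^2 = 144
  -2 * (4)^1 = -8
  constant: -4
Sum = -1024 - 1792 - 320 + 144 - 8 - 4 = -3004


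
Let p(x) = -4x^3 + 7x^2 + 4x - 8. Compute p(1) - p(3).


p(1) = -1
p(3) = -41
p(1) - p(3) = -1 + 41 = 40


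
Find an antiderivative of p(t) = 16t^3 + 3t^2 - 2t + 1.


Reverse power rule on each term:
  ∫ 16t^3 dt = 4t^4
  ∫ 3t^2 dt = t^3
  ∫ -2t dt = -t^2
  ∫ 1 dt = t
F(t) = 4t^4 + t^3 - t^2 + t + C


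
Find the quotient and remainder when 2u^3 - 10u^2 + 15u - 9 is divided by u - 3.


(2u^3 - 10u^2 + 15u - 9) / (u - 3)
Step 1: 2u^2 * (u - 3) = 2u^3 - 6u^2; subtract.
Step 2: -4u * (u - 3) = -4u^2 + 12u; subtract.
Step 3: 3 * (u - 3) = 3u - 9; subtract.
Quotient: 2u^2 - 4u + 3, Remainder: 0


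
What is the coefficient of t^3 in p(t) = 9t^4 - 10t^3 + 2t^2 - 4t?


Read off the coefficient of t^3: -10


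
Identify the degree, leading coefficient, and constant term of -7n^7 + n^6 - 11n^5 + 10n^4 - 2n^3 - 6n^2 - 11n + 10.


Highest power of n is 7, with coefficient -7. Constant term is 10.
Degree = 7, leading coefficient = -7, constant term = 10


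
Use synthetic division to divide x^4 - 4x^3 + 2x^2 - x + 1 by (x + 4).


Synthetic division with c = -4. Coefficients: 1, -4, 2, -1, 1
Bring down 1.
  1 * -4 = -4; -4 - 4 = -8
  -8 * -4 = 32; 32 + 2 = 34
  34 * -4 = -136; -136 - 1 = -137
  -137 * -4 = 548; 548 + 1 = 549
Quotient: x^3 - 8x^2 + 34x - 137, Remainder: 549


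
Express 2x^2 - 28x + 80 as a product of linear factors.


Roots satisfy r1 + r2 = -b/a = 14 and r1*r2 = c/a = 40.
So r1 = 10, r2 = 4.
2x^2 - 28x + 80 = 2(x - r1)(x - r2) = 2(x - 10)(x - 4)


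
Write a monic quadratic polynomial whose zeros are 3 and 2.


p(u) = (u - 3)(u - 2)
Expand: u^2 - 5u + 6


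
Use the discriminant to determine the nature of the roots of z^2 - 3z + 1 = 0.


D = b^2 - 4ac = (-3)^2 - 4(1)(1) = 9 - 4 = 5
Since D > 0: two distinct irrational roots


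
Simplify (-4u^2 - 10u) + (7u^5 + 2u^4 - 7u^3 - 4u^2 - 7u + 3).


Align terms by degree and add:
  -4u^2 - 10u
+ 7u^5 + 2u^4 - 7u^3 - 4u^2 - 7u + 3
= 7u^5 + 2u^4 - 7u^3 - 8u^2 - 17u + 3


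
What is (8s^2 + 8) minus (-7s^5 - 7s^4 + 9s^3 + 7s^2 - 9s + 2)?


Distribute the minus sign:
  (8s^2 + 8)
- (-7s^5 - 7s^4 + 9s^3 + 7s^2 - 9s + 2)
Negate second polynomial: 7s^5 + 7s^4 - 9s^3 - 7s^2 + 9s - 2
Add: 7s^5 + 7s^4 - 9s^3 + s^2 + 9s + 6
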